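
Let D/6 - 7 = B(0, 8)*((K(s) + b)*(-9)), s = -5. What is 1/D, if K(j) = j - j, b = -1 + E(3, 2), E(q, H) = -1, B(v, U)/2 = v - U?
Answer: -1/1686 ≈ -0.00059312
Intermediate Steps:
B(v, U) = -2*U + 2*v (B(v, U) = 2*(v - U) = -2*U + 2*v)
b = -2 (b = -1 - 1 = -2)
K(j) = 0
D = -1686 (D = 42 + 6*((-2*8 + 2*0)*((0 - 2)*(-9))) = 42 + 6*((-16 + 0)*(-2*(-9))) = 42 + 6*(-16*18) = 42 + 6*(-288) = 42 - 1728 = -1686)
1/D = 1/(-1686) = -1/1686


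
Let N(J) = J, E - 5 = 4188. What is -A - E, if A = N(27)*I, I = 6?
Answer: -4355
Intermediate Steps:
E = 4193 (E = 5 + 4188 = 4193)
A = 162 (A = 27*6 = 162)
-A - E = -1*162 - 1*4193 = -162 - 4193 = -4355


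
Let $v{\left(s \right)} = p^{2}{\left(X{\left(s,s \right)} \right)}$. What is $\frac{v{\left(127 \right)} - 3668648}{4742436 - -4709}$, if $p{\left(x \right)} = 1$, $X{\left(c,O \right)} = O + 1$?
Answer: $- \frac{3668647}{4747145} \approx -0.77281$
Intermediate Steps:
$X{\left(c,O \right)} = 1 + O$
$v{\left(s \right)} = 1$ ($v{\left(s \right)} = 1^{2} = 1$)
$\frac{v{\left(127 \right)} - 3668648}{4742436 - -4709} = \frac{1 - 3668648}{4742436 - -4709} = - \frac{3668647}{4742436 + \left(5719 - 1010\right)} = - \frac{3668647}{4742436 + 4709} = - \frac{3668647}{4747145}$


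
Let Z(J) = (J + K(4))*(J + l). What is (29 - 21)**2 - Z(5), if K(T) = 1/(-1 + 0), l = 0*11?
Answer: 44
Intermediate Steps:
l = 0
K(T) = -1 (K(T) = 1/(-1) = -1)
Z(J) = J*(-1 + J) (Z(J) = (J - 1)*(J + 0) = (-1 + J)*J = J*(-1 + J))
(29 - 21)**2 - Z(5) = (29 - 21)**2 - 5*(-1 + 5) = 8**2 - 5*4 = 64 - 1*20 = 64 - 20 = 44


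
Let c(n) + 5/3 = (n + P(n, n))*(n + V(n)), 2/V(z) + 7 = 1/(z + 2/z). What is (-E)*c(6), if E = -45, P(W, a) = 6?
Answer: 39093/13 ≈ 3007.2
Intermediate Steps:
V(z) = 2/(-7 + 1/(z + 2/z))
c(n) = -5/3 + (6 + n)*(n + 2*(-2 - n²)/(14 - n + 7*n²)) (c(n) = -5/3 + (n + 6)*(n + 2*(-2 - n²)/(14 - n + 7*n²)) = -5/3 + (6 + n)*(n + 2*(-2 - n²)/(14 - n + 7*n²)))
(-E)*c(6) = (-1*(-45))*((-142 - 47*6² + 21*6⁴ + 117*6³ + 245*6)/(3*(14 - 1*6 + 7*6²))) = 45*((-142 - 47*36 + 21*1296 + 117*216 + 1470)/(3*(14 - 6 + 7*36))) = 45*((-142 - 1692 + 27216 + 25272 + 1470)/(3*(14 - 6 + 252))) = 45*((⅓)*52124/260) = 45*((⅓)*(1/260)*52124) = 45*(13031/195) = 39093/13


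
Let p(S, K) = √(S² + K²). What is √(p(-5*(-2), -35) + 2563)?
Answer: √(2563 + 5*√53) ≈ 50.984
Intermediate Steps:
p(S, K) = √(K² + S²)
√(p(-5*(-2), -35) + 2563) = √(√((-35)² + (-5*(-2))²) + 2563) = √(√(1225 + 10²) + 2563) = √(√(1225 + 100) + 2563) = √(√1325 + 2563) = √(5*√53 + 2563) = √(2563 + 5*√53)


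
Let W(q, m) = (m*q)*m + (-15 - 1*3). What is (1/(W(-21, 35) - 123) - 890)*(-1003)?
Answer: 23089803223/25866 ≈ 8.9267e+5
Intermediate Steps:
W(q, m) = -18 + q*m² (W(q, m) = q*m² + (-15 - 3) = q*m² - 18 = -18 + q*m²)
(1/(W(-21, 35) - 123) - 890)*(-1003) = (1/((-18 - 21*35²) - 123) - 890)*(-1003) = (1/((-18 - 21*1225) - 123) - 890)*(-1003) = (1/((-18 - 25725) - 123) - 890)*(-1003) = (1/(-25743 - 123) - 890)*(-1003) = (1/(-25866) - 890)*(-1003) = (-1/25866 - 890)*(-1003) = -23020741/25866*(-1003) = 23089803223/25866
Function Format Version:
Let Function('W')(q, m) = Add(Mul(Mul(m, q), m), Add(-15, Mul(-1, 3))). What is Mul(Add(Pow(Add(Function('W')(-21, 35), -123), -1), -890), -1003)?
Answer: Rational(23089803223, 25866) ≈ 8.9267e+5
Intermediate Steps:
Function('W')(q, m) = Add(-18, Mul(q, Pow(m, 2))) (Function('W')(q, m) = Add(Mul(q, Pow(m, 2)), Add(-15, -3)) = Add(Mul(q, Pow(m, 2)), -18) = Add(-18, Mul(q, Pow(m, 2))))
Mul(Add(Pow(Add(Function('W')(-21, 35), -123), -1), -890), -1003) = Mul(Add(Pow(Add(Add(-18, Mul(-21, Pow(35, 2))), -123), -1), -890), -1003) = Mul(Add(Pow(Add(Add(-18, Mul(-21, 1225)), -123), -1), -890), -1003) = Mul(Add(Pow(Add(Add(-18, -25725), -123), -1), -890), -1003) = Mul(Add(Pow(Add(-25743, -123), -1), -890), -1003) = Mul(Add(Pow(-25866, -1), -890), -1003) = Mul(Add(Rational(-1, 25866), -890), -1003) = Mul(Rational(-23020741, 25866), -1003) = Rational(23089803223, 25866)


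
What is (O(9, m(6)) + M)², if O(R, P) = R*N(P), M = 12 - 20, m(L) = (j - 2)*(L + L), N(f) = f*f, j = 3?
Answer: 1658944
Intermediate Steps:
N(f) = f²
m(L) = 2*L (m(L) = (3 - 2)*(L + L) = 1*(2*L) = 2*L)
M = -8
O(R, P) = R*P²
(O(9, m(6)) + M)² = (9*(2*6)² - 8)² = (9*12² - 8)² = (9*144 - 8)² = (1296 - 8)² = 1288² = 1658944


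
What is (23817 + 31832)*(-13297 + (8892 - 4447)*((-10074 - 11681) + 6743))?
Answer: -3714105357413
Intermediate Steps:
(23817 + 31832)*(-13297 + (8892 - 4447)*((-10074 - 11681) + 6743)) = 55649*(-13297 + 4445*(-21755 + 6743)) = 55649*(-13297 + 4445*(-15012)) = 55649*(-13297 - 66728340) = 55649*(-66741637) = -3714105357413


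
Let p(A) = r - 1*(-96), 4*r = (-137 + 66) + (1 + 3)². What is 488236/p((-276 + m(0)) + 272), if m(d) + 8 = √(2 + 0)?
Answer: 5936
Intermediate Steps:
m(d) = -8 + √2 (m(d) = -8 + √(2 + 0) = -8 + √2)
r = -55/4 (r = ((-137 + 66) + (1 + 3)²)/4 = (-71 + 4²)/4 = (-71 + 16)/4 = (¼)*(-55) = -55/4 ≈ -13.750)
p(A) = 329/4 (p(A) = -55/4 - 1*(-96) = -55/4 + 96 = 329/4)
488236/p((-276 + m(0)) + 272) = 488236/(329/4) = 488236*(4/329) = 5936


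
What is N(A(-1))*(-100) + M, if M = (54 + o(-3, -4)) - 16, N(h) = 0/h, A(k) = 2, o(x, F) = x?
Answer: 35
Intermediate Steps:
N(h) = 0
M = 35 (M = (54 - 3) - 16 = 51 - 16 = 35)
N(A(-1))*(-100) + M = 0*(-100) + 35 = 0 + 35 = 35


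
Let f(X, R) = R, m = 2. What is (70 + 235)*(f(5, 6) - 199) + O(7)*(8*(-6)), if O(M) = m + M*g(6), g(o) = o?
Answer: -60977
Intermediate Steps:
O(M) = 2 + 6*M (O(M) = 2 + M*6 = 2 + 6*M)
(70 + 235)*(f(5, 6) - 199) + O(7)*(8*(-6)) = (70 + 235)*(6 - 199) + (2 + 6*7)*(8*(-6)) = 305*(-193) + (2 + 42)*(-48) = -58865 + 44*(-48) = -58865 - 2112 = -60977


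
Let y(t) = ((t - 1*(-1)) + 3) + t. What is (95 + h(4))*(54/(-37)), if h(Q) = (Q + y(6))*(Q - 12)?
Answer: 3510/37 ≈ 94.865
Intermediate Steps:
y(t) = 4 + 2*t (y(t) = ((t + 1) + 3) + t = ((1 + t) + 3) + t = (4 + t) + t = 4 + 2*t)
h(Q) = (-12 + Q)*(16 + Q) (h(Q) = (Q + (4 + 2*6))*(Q - 12) = (Q + (4 + 12))*(-12 + Q) = (Q + 16)*(-12 + Q) = (16 + Q)*(-12 + Q) = (-12 + Q)*(16 + Q))
(95 + h(4))*(54/(-37)) = (95 + (-192 + 4**2 + 4*4))*(54/(-37)) = (95 + (-192 + 16 + 16))*(54*(-1/37)) = (95 - 160)*(-54/37) = -65*(-54/37) = 3510/37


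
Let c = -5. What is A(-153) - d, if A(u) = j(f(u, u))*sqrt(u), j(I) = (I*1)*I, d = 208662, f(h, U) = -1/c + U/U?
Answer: -208662 + 108*I*sqrt(17)/25 ≈ -2.0866e+5 + 17.812*I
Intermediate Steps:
f(h, U) = 6/5 (f(h, U) = -1/(-5) + U/U = -1*(-1/5) + 1 = 1/5 + 1 = 6/5)
j(I) = I**2 (j(I) = I*I = I**2)
A(u) = 36*sqrt(u)/25 (A(u) = (6/5)**2*sqrt(u) = 36*sqrt(u)/25)
A(-153) - d = 36*sqrt(-153)/25 - 1*208662 = 36*(3*I*sqrt(17))/25 - 208662 = 108*I*sqrt(17)/25 - 208662 = -208662 + 108*I*sqrt(17)/25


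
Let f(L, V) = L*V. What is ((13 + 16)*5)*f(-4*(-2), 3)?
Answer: 3480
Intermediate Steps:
((13 + 16)*5)*f(-4*(-2), 3) = ((13 + 16)*5)*(-4*(-2)*3) = (29*5)*(8*3) = 145*24 = 3480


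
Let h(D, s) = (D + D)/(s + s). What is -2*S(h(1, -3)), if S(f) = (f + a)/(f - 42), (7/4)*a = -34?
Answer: -830/889 ≈ -0.93363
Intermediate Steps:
a = -136/7 (a = (4/7)*(-34) = -136/7 ≈ -19.429)
h(D, s) = D/s (h(D, s) = (2*D)/((2*s)) = (2*D)*(1/(2*s)) = D/s)
S(f) = (-136/7 + f)/(-42 + f) (S(f) = (f - 136/7)/(f - 42) = (-136/7 + f)/(-42 + f))
-2*S(h(1, -3)) = -2*(-136/7 + 1/(-3))/(-42 + 1/(-3)) = -2*(-136/7 + 1*(-1/3))/(-42 + 1*(-1/3)) = -2*(-136/7 - 1/3)/(-42 - 1/3) = -2*(-415)/((-127/3)*21) = -(-6)*(-415)/(127*21) = -2*415/889 = -830/889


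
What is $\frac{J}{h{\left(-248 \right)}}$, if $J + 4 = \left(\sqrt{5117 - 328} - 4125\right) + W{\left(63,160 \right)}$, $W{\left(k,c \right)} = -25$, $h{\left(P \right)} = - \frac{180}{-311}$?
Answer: $- \frac{645947}{90} + \frac{311 \sqrt{4789}}{180} \approx -7057.6$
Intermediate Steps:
$h{\left(P \right)} = \frac{180}{311}$ ($h{\left(P \right)} = \left(-180\right) \left(- \frac{1}{311}\right) = \frac{180}{311}$)
$J = -4154 + \sqrt{4789}$ ($J = -4 - \left(4150 - \sqrt{5117 - 328}\right) = -4 - \left(4150 - \sqrt{4789}\right) = -4154 + \sqrt{4789} \approx -4084.8$)
$\frac{J}{h{\left(-248 \right)}} = \frac{-4154 + \sqrt{4789}}{\frac{180}{311}} = \left(-4154 + \sqrt{4789}\right) \frac{311}{180} = - \frac{645947}{90} + \frac{311 \sqrt{4789}}{180}$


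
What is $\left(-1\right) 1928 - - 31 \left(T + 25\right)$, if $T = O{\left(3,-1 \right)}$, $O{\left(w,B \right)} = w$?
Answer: $-1060$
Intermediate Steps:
$T = 3$
$\left(-1\right) 1928 - - 31 \left(T + 25\right) = \left(-1\right) 1928 - - 31 \left(3 + 25\right) = -1928 - \left(-31\right) 28 = -1928 - -868 = -1928 + 868 = -1060$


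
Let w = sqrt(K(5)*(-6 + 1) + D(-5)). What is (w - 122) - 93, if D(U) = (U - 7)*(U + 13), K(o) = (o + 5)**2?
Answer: -215 + 2*I*sqrt(149) ≈ -215.0 + 24.413*I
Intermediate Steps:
K(o) = (5 + o)**2
D(U) = (-7 + U)*(13 + U)
w = 2*I*sqrt(149) (w = sqrt((5 + 5)**2*(-6 + 1) + (-91 + (-5)**2 + 6*(-5))) = sqrt(10**2*(-5) + (-91 + 25 - 30)) = sqrt(100*(-5) - 96) = sqrt(-500 - 96) = sqrt(-596) = 2*I*sqrt(149) ≈ 24.413*I)
(w - 122) - 93 = (2*I*sqrt(149) - 122) - 93 = (-122 + 2*I*sqrt(149)) - 93 = -215 + 2*I*sqrt(149)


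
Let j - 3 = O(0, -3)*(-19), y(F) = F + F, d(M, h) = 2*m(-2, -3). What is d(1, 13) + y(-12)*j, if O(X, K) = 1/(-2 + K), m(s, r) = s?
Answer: -836/5 ≈ -167.20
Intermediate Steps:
d(M, h) = -4 (d(M, h) = 2*(-2) = -4)
y(F) = 2*F
j = 34/5 (j = 3 - 19/(-2 - 3) = 3 - 19/(-5) = 3 - ⅕*(-19) = 3 + 19/5 = 34/5 ≈ 6.8000)
d(1, 13) + y(-12)*j = -4 + (2*(-12))*(34/5) = -4 - 24*34/5 = -4 - 816/5 = -836/5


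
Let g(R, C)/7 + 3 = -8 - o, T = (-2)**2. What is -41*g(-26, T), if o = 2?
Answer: 3731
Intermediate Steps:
T = 4
g(R, C) = -91 (g(R, C) = -21 + 7*(-8 - 1*2) = -21 + 7*(-8 - 2) = -21 + 7*(-10) = -21 - 70 = -91)
-41*g(-26, T) = -41*(-91) = 3731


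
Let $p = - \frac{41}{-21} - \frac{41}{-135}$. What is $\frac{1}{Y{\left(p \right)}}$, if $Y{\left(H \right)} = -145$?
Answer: $- \frac{1}{145} \approx -0.0068966$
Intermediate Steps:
$p = \frac{2132}{945}$ ($p = \left(-41\right) \left(- \frac{1}{21}\right) - - \frac{41}{135} = \frac{41}{21} + \frac{41}{135} = \frac{2132}{945} \approx 2.2561$)
$\frac{1}{Y{\left(p \right)}} = \frac{1}{-145} = - \frac{1}{145}$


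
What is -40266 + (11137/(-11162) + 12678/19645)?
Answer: -8829504686869/219277490 ≈ -40266.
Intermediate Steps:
-40266 + (11137/(-11162) + 12678/19645) = -40266 + (11137*(-1/11162) + 12678*(1/19645)) = -40266 + (-11137/11162 + 12678/19645) = -40266 - 77274529/219277490 = -8829504686869/219277490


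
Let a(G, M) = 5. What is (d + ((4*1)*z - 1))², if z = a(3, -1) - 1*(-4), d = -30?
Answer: 25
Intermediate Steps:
z = 9 (z = 5 - 1*(-4) = 5 + 4 = 9)
(d + ((4*1)*z - 1))² = (-30 + ((4*1)*9 - 1))² = (-30 + (4*9 - 1))² = (-30 + (36 - 1))² = (-30 + 35)² = 5² = 25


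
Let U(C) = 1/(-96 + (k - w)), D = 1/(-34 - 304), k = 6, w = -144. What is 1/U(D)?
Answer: 54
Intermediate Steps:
D = -1/338 (D = 1/(-338) = -1/338 ≈ -0.0029586)
U(C) = 1/54 (U(C) = 1/(-96 + (6 - 1*(-144))) = 1/(-96 + (6 + 144)) = 1/(-96 + 150) = 1/54)
1/U(D) = 1/(1/54) = 54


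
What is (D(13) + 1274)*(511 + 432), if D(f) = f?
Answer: 1213641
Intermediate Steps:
(D(13) + 1274)*(511 + 432) = (13 + 1274)*(511 + 432) = 1287*943 = 1213641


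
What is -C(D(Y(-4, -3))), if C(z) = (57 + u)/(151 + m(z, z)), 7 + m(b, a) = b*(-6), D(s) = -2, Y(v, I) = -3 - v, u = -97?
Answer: 10/39 ≈ 0.25641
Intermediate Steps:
m(b, a) = -7 - 6*b (m(b, a) = -7 + b*(-6) = -7 - 6*b)
C(z) = -40/(144 - 6*z) (C(z) = (57 - 97)/(151 + (-7 - 6*z)) = -40/(144 - 6*z))
-C(D(Y(-4, -3))) = -20/(3*(-24 - 2)) = -20/(3*(-26)) = -20*(-1)/(3*26) = -1*(-10/39) = 10/39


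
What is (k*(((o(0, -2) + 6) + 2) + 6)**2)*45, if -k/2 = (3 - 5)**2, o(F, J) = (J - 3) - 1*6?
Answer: -3240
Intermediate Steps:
o(F, J) = -9 + J (o(F, J) = (-3 + J) - 6 = -9 + J)
k = -8 (k = -2*(3 - 5)**2 = -2*(-2)**2 = -2*4 = -8)
(k*(((o(0, -2) + 6) + 2) + 6)**2)*45 = -8*((((-9 - 2) + 6) + 2) + 6)**2*45 = -8*(((-11 + 6) + 2) + 6)**2*45 = -8*((-5 + 2) + 6)**2*45 = -8*(-3 + 6)**2*45 = -8*3**2*45 = -8*9*45 = -72*45 = -3240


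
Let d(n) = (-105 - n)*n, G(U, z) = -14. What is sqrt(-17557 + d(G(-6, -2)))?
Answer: I*sqrt(16283) ≈ 127.6*I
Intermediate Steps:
d(n) = n*(-105 - n)
sqrt(-17557 + d(G(-6, -2))) = sqrt(-17557 - 1*(-14)*(105 - 14)) = sqrt(-17557 - 1*(-14)*91) = sqrt(-17557 + 1274) = sqrt(-16283) = I*sqrt(16283)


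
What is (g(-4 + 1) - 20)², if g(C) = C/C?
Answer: 361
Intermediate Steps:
g(C) = 1
(g(-4 + 1) - 20)² = (1 - 20)² = (-19)² = 361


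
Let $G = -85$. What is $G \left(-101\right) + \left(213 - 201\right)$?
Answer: $8597$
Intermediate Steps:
$G \left(-101\right) + \left(213 - 201\right) = \left(-85\right) \left(-101\right) + \left(213 - 201\right) = 8585 + \left(213 - 201\right) = 8585 + 12 = 8597$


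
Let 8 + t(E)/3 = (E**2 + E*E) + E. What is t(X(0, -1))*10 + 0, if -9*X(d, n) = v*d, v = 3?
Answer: -240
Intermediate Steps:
X(d, n) = -d/3
t(E) = -24 + 3*E + 6*E**2 (t(E) = -24 + 3*((E**2 + E*E) + E) = -24 + 3*((E**2 + E**2) + E) = -24 + 3*(2*E**2 + E) = -24 + 3*(E + 2*E**2) = -24 + (3*E + 6*E**2) = -24 + 3*E + 6*E**2)
t(X(0, -1))*10 + 0 = (-24 + 3*(-1/3*0) + 6*(-1/3*0)**2)*10 + 0 = (-24 + 3*0 + 6*0**2)*10 + 0 = (-24 + 0 + 6*0)*10 + 0 = (-24 + 0 + 0)*10 + 0 = -24*10 + 0 = -240 + 0 = -240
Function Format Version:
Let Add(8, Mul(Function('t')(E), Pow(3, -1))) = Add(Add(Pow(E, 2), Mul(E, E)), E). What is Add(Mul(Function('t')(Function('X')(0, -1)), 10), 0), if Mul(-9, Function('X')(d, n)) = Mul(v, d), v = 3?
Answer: -240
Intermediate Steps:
Function('X')(d, n) = Mul(Rational(-1, 3), d) (Function('X')(d, n) = Mul(Rational(-1, 9), Mul(3, d)) = Mul(Rational(-1, 3), d))
Function('t')(E) = Add(-24, Mul(3, E), Mul(6, Pow(E, 2))) (Function('t')(E) = Add(-24, Mul(3, Add(Add(Pow(E, 2), Mul(E, E)), E))) = Add(-24, Mul(3, Add(Add(Pow(E, 2), Pow(E, 2)), E))) = Add(-24, Mul(3, Add(Mul(2, Pow(E, 2)), E))) = Add(-24, Mul(3, Add(E, Mul(2, Pow(E, 2))))) = Add(-24, Add(Mul(3, E), Mul(6, Pow(E, 2)))) = Add(-24, Mul(3, E), Mul(6, Pow(E, 2))))
Add(Mul(Function('t')(Function('X')(0, -1)), 10), 0) = Add(Mul(Add(-24, Mul(3, Mul(Rational(-1, 3), 0)), Mul(6, Pow(Mul(Rational(-1, 3), 0), 2))), 10), 0) = Add(Mul(Add(-24, Mul(3, 0), Mul(6, Pow(0, 2))), 10), 0) = Add(Mul(Add(-24, 0, Mul(6, 0)), 10), 0) = Add(Mul(Add(-24, 0, 0), 10), 0) = Add(Mul(-24, 10), 0) = Add(-240, 0) = -240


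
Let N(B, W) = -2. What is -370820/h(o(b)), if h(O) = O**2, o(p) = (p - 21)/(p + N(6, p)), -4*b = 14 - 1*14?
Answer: -1483280/441 ≈ -3363.4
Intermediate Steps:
b = 0 (b = -(14 - 1*14)/4 = -(14 - 14)/4 = -1/4*0 = 0)
o(p) = (-21 + p)/(-2 + p) (o(p) = (p - 21)/(p - 2) = (-21 + p)/(-2 + p))
-370820/h(o(b)) = -370820*(-2 + 0)**2/(-21 + 0)**2 = -370820/((-21/(-2))**2) = -370820/((-1/2*(-21))**2) = -370820/((21/2)**2) = -370820/441/4 = -370820*4/441 = -1483280/441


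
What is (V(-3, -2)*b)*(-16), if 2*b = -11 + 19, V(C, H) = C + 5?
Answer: -128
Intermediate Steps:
V(C, H) = 5 + C
b = 4 (b = (-11 + 19)/2 = (½)*8 = 4)
(V(-3, -2)*b)*(-16) = ((5 - 3)*4)*(-16) = (2*4)*(-16) = 8*(-16) = -128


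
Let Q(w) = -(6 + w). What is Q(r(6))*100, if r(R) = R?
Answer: -1200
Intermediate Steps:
Q(w) = -6 - w
Q(r(6))*100 = (-6 - 1*6)*100 = (-6 - 6)*100 = -12*100 = -1200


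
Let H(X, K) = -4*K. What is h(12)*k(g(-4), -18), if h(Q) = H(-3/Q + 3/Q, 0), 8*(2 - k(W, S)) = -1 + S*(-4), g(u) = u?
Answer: 0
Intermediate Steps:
k(W, S) = 17/8 + S/2 (k(W, S) = 2 - (-1 + S*(-4))/8 = 2 - (-1 - 4*S)/8 = 2 + (1/8 + S/2) = 17/8 + S/2)
h(Q) = 0 (h(Q) = -4*0 = 0)
h(12)*k(g(-4), -18) = 0*(17/8 + (1/2)*(-18)) = 0*(17/8 - 9) = 0*(-55/8) = 0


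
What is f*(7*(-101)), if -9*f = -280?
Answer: -197960/9 ≈ -21996.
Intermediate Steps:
f = 280/9 (f = -1/9*(-280) = 280/9 ≈ 31.111)
f*(7*(-101)) = 280*(7*(-101))/9 = (280/9)*(-707) = -197960/9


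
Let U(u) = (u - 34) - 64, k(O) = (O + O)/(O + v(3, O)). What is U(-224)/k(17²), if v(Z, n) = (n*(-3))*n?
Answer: 139426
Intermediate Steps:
v(Z, n) = -3*n² (v(Z, n) = (-3*n)*n = -3*n²)
k(O) = 2*O/(O - 3*O²) (k(O) = (O + O)/(O - 3*O²) = (2*O)/(O - 3*O²) = 2*O/(O - 3*O²))
U(u) = -98 + u (U(u) = (-34 + u) - 64 = -98 + u)
U(-224)/k(17²) = (-98 - 224)/((-2/(-1 + 3*17²))) = -322/((-2/(-1 + 3*289))) = -322/((-2/(-1 + 867))) = -322/((-2/866)) = -322/((-2*1/866)) = -322/(-1/433) = -322*(-433) = 139426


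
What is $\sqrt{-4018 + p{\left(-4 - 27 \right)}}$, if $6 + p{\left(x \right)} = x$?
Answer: $i \sqrt{4055} \approx 63.679 i$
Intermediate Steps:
$p{\left(x \right)} = -6 + x$
$\sqrt{-4018 + p{\left(-4 - 27 \right)}} = \sqrt{-4018 - 37} = \sqrt{-4055} = i \sqrt{4055}$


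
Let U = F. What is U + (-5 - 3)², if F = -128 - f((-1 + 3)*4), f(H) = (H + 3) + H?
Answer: -83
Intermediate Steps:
f(H) = 3 + 2*H (f(H) = (3 + H) + H = 3 + 2*H)
F = -147 (F = -128 - (3 + 2*((-1 + 3)*4)) = -128 - (3 + 2*(2*4)) = -128 - (3 + 2*8) = -128 - (3 + 16) = -128 - 1*19 = -128 - 19 = -147)
U = -147
U + (-5 - 3)² = -147 + (-5 - 3)² = -147 + (-8)² = -147 + 64 = -83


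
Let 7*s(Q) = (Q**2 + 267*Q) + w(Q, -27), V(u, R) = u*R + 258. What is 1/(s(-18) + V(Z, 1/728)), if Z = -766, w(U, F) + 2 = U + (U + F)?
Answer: -364/142915 ≈ -0.0025470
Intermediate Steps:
w(U, F) = -2 + F + 2*U (w(U, F) = -2 + (U + (U + F)) = -2 + (U + (F + U)) = -2 + (F + 2*U) = -2 + F + 2*U)
V(u, R) = 258 + R*u (V(u, R) = R*u + 258 = 258 + R*u)
s(Q) = -29/7 + Q**2/7 + 269*Q/7 (s(Q) = ((Q**2 + 267*Q) + (-2 - 27 + 2*Q))/7 = ((Q**2 + 267*Q) + (-29 + 2*Q))/7 = (-29 + Q**2 + 269*Q)/7 = -29/7 + Q**2/7 + 269*Q/7)
1/(s(-18) + V(Z, 1/728)) = 1/((-29/7 + (1/7)*(-18)**2 + (269/7)*(-18)) + (258 - 766/728)) = 1/((-29/7 + (1/7)*324 - 4842/7) + (258 + (1/728)*(-766))) = 1/((-29/7 + 324/7 - 4842/7) + (258 - 383/364)) = 1/(-4547/7 + 93529/364) = 1/(-142915/364) = -364/142915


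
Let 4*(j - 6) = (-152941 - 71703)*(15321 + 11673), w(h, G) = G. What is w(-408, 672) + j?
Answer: -1516009356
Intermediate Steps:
j = -1516010028 (j = 6 + ((-152941 - 71703)*(15321 + 11673))/4 = 6 + (-224644*26994)/4 = 6 + (¼)*(-6064040136) = 6 - 1516010034 = -1516010028)
w(-408, 672) + j = 672 - 1516010028 = -1516009356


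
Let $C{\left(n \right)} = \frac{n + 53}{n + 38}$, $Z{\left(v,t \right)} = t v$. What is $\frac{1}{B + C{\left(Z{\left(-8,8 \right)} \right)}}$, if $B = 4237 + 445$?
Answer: $\frac{26}{121743} \approx 0.00021356$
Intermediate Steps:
$B = 4682$
$C{\left(n \right)} = \frac{53 + n}{38 + n}$
$\frac{1}{B + C{\left(Z{\left(-8,8 \right)} \right)}} = \frac{1}{4682 + \frac{53 + 8 \left(-8\right)}{38 + 8 \left(-8\right)}} = \frac{1}{4682 + \frac{53 - 64}{38 - 64}} = \frac{1}{4682 + \frac{1}{-26} \left(-11\right)} = \frac{1}{4682 - - \frac{11}{26}} = \frac{1}{4682 + \frac{11}{26}} = \frac{1}{\frac{121743}{26}} = \frac{26}{121743}$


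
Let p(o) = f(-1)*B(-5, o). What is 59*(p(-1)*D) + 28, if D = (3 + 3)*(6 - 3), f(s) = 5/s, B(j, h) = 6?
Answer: -31832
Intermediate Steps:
D = 18 (D = 6*3 = 18)
p(o) = -30 (p(o) = (5/(-1))*6 = (5*(-1))*6 = -5*6 = -30)
59*(p(-1)*D) + 28 = 59*(-30*18) + 28 = 59*(-540) + 28 = -31860 + 28 = -31832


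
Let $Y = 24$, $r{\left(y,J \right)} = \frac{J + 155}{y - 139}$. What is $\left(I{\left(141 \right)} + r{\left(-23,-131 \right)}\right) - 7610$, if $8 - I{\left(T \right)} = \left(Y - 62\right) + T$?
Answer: $- \frac{208039}{27} \approx -7705.1$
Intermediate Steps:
$r{\left(y,J \right)} = \frac{155 + J}{-139 + y}$
$I{\left(T \right)} = 46 - T$ ($I{\left(T \right)} = 8 - \left(\left(24 - 62\right) + T\right) = 8 - \left(-38 + T\right) = 46 - T$)
$\left(I{\left(141 \right)} + r{\left(-23,-131 \right)}\right) - 7610 = \left(\left(46 - 141\right) + \frac{155 - 131}{-139 - 23}\right) - 7610 = \left(\left(46 - 141\right) + \frac{1}{-162} \cdot 24\right) - 7610 = \left(-95 - \frac{4}{27}\right) - 7610 = - \frac{2569}{27} - 7610 = - \frac{208039}{27}$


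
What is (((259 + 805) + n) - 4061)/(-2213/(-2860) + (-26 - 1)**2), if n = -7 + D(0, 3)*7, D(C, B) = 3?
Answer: -8531380/2087153 ≈ -4.0876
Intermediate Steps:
n = 14 (n = -7 + 3*7 = -7 + 21 = 14)
(((259 + 805) + n) - 4061)/(-2213/(-2860) + (-26 - 1)**2) = (((259 + 805) + 14) - 4061)/(-2213/(-2860) + (-26 - 1)**2) = ((1064 + 14) - 4061)/(-2213*(-1/2860) + (-27)**2) = (1078 - 4061)/(2213/2860 + 729) = -2983/2087153/2860 = -2983*2860/2087153 = -8531380/2087153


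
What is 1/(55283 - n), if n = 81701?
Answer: -1/26418 ≈ -3.7853e-5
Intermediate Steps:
1/(55283 - n) = 1/(55283 - 1*81701) = 1/(55283 - 81701) = 1/(-26418) = -1/26418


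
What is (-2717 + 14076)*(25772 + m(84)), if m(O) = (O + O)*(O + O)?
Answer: 613340564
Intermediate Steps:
m(O) = 4*O**2 (m(O) = (2*O)*(2*O) = 4*O**2)
(-2717 + 14076)*(25772 + m(84)) = (-2717 + 14076)*(25772 + 4*84**2) = 11359*(25772 + 4*7056) = 11359*(25772 + 28224) = 11359*53996 = 613340564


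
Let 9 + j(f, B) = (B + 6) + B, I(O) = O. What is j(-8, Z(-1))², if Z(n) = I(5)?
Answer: 49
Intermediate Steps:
Z(n) = 5
j(f, B) = -3 + 2*B (j(f, B) = -9 + ((B + 6) + B) = -9 + ((6 + B) + B) = -9 + (6 + 2*B) = -3 + 2*B)
j(-8, Z(-1))² = (-3 + 2*5)² = (-3 + 10)² = 7² = 49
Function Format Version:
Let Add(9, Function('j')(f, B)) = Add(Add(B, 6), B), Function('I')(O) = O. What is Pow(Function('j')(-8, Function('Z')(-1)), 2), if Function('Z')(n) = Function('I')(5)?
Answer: 49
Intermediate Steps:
Function('Z')(n) = 5
Function('j')(f, B) = Add(-3, Mul(2, B)) (Function('j')(f, B) = Add(-9, Add(Add(B, 6), B)) = Add(-9, Add(Add(6, B), B)) = Add(-9, Add(6, Mul(2, B))) = Add(-3, Mul(2, B)))
Pow(Function('j')(-8, Function('Z')(-1)), 2) = Pow(Add(-3, Mul(2, 5)), 2) = Pow(Add(-3, 10), 2) = Pow(7, 2) = 49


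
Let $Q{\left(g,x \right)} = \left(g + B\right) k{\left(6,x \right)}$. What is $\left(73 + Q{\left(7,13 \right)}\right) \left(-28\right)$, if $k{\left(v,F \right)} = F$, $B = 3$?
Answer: $-5684$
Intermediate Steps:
$Q{\left(g,x \right)} = x \left(3 + g\right)$ ($Q{\left(g,x \right)} = \left(g + 3\right) x = \left(3 + g\right) x = x \left(3 + g\right)$)
$\left(73 + Q{\left(7,13 \right)}\right) \left(-28\right) = \left(73 + 13 \left(3 + 7\right)\right) \left(-28\right) = \left(73 + 13 \cdot 10\right) \left(-28\right) = \left(73 + 130\right) \left(-28\right) = 203 \left(-28\right) = -5684$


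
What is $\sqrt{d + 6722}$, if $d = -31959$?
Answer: $i \sqrt{25237} \approx 158.86 i$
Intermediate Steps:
$\sqrt{d + 6722} = \sqrt{-31959 + 6722} = \sqrt{-25237} = i \sqrt{25237}$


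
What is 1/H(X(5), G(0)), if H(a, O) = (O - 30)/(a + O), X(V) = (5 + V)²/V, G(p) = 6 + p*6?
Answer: -13/12 ≈ -1.0833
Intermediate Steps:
G(p) = 6 + 6*p
X(V) = (5 + V)²/V
H(a, O) = (-30 + O)/(O + a)
1/H(X(5), G(0)) = 1/((-30 + (6 + 6*0))/((6 + 6*0) + (5 + 5)²/5)) = 1/((-30 + (6 + 0))/((6 + 0) + (⅕)*10²)) = 1/((-30 + 6)/(6 + (⅕)*100)) = 1/(-24/(6 + 20)) = 1/(-24/26) = 1/((1/26)*(-24)) = 1/(-12/13) = -13/12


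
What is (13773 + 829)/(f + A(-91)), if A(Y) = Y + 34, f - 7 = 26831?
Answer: 14602/26781 ≈ 0.54524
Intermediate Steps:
f = 26838 (f = 7 + 26831 = 26838)
A(Y) = 34 + Y
(13773 + 829)/(f + A(-91)) = (13773 + 829)/(26838 + (34 - 91)) = 14602/(26838 - 57) = 14602/26781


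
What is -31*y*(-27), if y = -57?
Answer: -47709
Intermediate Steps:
-31*y*(-27) = -31*(-57)*(-27) = 1767*(-27) = -47709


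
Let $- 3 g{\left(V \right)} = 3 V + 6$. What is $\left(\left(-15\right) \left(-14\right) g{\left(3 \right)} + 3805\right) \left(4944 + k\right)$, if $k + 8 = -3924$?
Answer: $2788060$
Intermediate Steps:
$k = -3932$ ($k = -8 - 3924 = -3932$)
$g{\left(V \right)} = -2 - V$ ($g{\left(V \right)} = - \frac{3 V + 6}{3} = - \frac{6 + 3 V}{3} = -2 - V$)
$\left(\left(-15\right) \left(-14\right) g{\left(3 \right)} + 3805\right) \left(4944 + k\right) = \left(\left(-15\right) \left(-14\right) \left(-2 - 3\right) + 3805\right) \left(4944 - 3932\right) = \left(210 \left(-2 - 3\right) + 3805\right) 1012 = \left(210 \left(-5\right) + 3805\right) 1012 = \left(-1050 + 3805\right) 1012 = 2755 \cdot 1012 = 2788060$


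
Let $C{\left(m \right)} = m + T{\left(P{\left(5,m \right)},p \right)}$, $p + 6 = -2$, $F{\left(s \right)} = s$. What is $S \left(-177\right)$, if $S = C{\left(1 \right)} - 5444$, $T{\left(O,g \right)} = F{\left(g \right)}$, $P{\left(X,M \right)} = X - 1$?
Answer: $964827$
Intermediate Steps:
$P{\left(X,M \right)} = -1 + X$
$p = -8$ ($p = -6 - 2 = -8$)
$T{\left(O,g \right)} = g$
$C{\left(m \right)} = -8 + m$ ($C{\left(m \right)} = m - 8 = -8 + m$)
$S = -5451$ ($S = \left(-8 + 1\right) - 5444 = -7 - 5444 = -5451$)
$S \left(-177\right) = \left(-5451\right) \left(-177\right) = 964827$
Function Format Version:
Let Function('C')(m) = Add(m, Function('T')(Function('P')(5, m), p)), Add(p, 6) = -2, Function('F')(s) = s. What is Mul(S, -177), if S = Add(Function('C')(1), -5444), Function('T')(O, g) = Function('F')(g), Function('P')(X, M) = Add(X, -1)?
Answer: 964827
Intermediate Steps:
Function('P')(X, M) = Add(-1, X)
p = -8 (p = Add(-6, -2) = -8)
Function('T')(O, g) = g
Function('C')(m) = Add(-8, m) (Function('C')(m) = Add(m, -8) = Add(-8, m))
S = -5451 (S = Add(Add(-8, 1), -5444) = Add(-7, -5444) = -5451)
Mul(S, -177) = Mul(-5451, -177) = 964827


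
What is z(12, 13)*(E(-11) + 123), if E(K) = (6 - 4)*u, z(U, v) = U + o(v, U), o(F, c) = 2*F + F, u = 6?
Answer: 6885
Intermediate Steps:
o(F, c) = 3*F
z(U, v) = U + 3*v
E(K) = 12 (E(K) = (6 - 4)*6 = 2*6 = 12)
z(12, 13)*(E(-11) + 123) = (12 + 3*13)*(12 + 123) = (12 + 39)*135 = 51*135 = 6885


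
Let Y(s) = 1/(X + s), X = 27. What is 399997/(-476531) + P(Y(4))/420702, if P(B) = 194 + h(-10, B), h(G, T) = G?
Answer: -84095928095/100238772381 ≈ -0.83896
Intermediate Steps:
Y(s) = 1/(27 + s)
P(B) = 184 (P(B) = 194 - 10 = 184)
399997/(-476531) + P(Y(4))/420702 = 399997/(-476531) + 184/420702 = 399997*(-1/476531) + 184*(1/420702) = -399997/476531 + 92/210351 = -84095928095/100238772381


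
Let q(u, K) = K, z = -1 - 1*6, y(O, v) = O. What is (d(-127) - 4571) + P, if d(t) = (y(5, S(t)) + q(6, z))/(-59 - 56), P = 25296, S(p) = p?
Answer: 2383377/115 ≈ 20725.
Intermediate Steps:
z = -7 (z = -1 - 6 = -7)
d(t) = 2/115 (d(t) = (5 - 7)/(-59 - 56) = -2/(-115) = -2*(-1/115) = 2/115)
(d(-127) - 4571) + P = (2/115 - 4571) + 25296 = -525663/115 + 25296 = 2383377/115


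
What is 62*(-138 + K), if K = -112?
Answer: -15500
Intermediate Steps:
62*(-138 + K) = 62*(-138 - 112) = 62*(-250) = -15500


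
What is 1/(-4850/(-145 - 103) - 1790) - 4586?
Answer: -1006787634/219535 ≈ -4586.0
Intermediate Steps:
1/(-4850/(-145 - 103) - 1790) - 4586 = 1/(-4850/(-248) - 1790) - 4586 = 1/(-4850*(-1/248) - 1790) - 4586 = 1/(2425/124 - 1790) - 4586 = 1/(-219535/124) - 4586 = -124/219535 - 4586 = -1006787634/219535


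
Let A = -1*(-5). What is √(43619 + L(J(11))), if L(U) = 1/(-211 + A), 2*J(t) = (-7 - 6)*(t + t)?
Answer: √1851015678/206 ≈ 208.85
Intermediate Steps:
A = 5
J(t) = -13*t (J(t) = ((-7 - 6)*(t + t))/2 = (-26*t)/2 = -13*t)
L(U) = -1/206 (L(U) = 1/(-211 + 5) = 1/(-206) = -1/206)
√(43619 + L(J(11))) = √(43619 - 1/206) = √(8985513/206) = √1851015678/206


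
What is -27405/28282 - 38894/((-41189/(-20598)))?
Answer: -22658931009129/1164907298 ≈ -19451.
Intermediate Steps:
-27405/28282 - 38894/((-41189/(-20598))) = -27405*1/28282 - 38894/((-41189*(-1/20598))) = -27405/28282 - 38894/41189/20598 = -27405/28282 - 38894*20598/41189 = -27405/28282 - 801138612/41189 = -22658931009129/1164907298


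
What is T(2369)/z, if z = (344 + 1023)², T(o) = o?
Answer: 2369/1868689 ≈ 0.0012677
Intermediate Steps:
z = 1868689 (z = 1367² = 1868689)
T(2369)/z = 2369/1868689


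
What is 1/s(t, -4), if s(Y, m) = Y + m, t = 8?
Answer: ¼ ≈ 0.25000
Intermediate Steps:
1/s(t, -4) = 1/(8 - 4) = 1/4 = ¼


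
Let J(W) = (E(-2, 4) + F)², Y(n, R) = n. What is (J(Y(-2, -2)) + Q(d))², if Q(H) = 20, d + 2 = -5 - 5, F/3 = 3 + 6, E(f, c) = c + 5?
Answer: 1731856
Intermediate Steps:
E(f, c) = 5 + c
F = 27 (F = 3*(3 + 6) = 3*9 = 27)
d = -12 (d = -2 + (-5 - 5) = -2 - 10 = -12)
J(W) = 1296 (J(W) = ((5 + 4) + 27)² = (9 + 27)² = 36² = 1296)
(J(Y(-2, -2)) + Q(d))² = (1296 + 20)² = 1316² = 1731856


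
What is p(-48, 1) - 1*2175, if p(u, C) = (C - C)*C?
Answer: -2175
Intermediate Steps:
p(u, C) = 0 (p(u, C) = 0*C = 0)
p(-48, 1) - 1*2175 = 0 - 1*2175 = 0 - 2175 = -2175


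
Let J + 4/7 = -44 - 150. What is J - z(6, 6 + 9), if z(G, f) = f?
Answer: -1467/7 ≈ -209.57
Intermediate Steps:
J = -1362/7 (J = -4/7 + (-44 - 150) = -4/7 - 194 = -1362/7 ≈ -194.57)
J - z(6, 6 + 9) = -1362/7 - (6 + 9) = -1362/7 - 1*15 = -1362/7 - 15 = -1467/7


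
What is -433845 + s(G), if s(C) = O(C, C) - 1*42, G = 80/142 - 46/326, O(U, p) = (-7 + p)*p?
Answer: -58112736224811/133934329 ≈ -4.3389e+5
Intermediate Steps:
O(U, p) = p*(-7 + p)
G = 4887/11573 (G = 80*(1/142) - 46*1/326 = 40/71 - 23/163 = 4887/11573 ≈ 0.42228)
s(C) = -42 + C*(-7 + C) (s(C) = C*(-7 + C) - 1*42 = C*(-7 + C) - 42 = -42 + C*(-7 + C))
-433845 + s(G) = -433845 + (-42 + 4887*(-7 + 4887/11573)/11573) = -433845 + (-42 + (4887/11573)*(-76124/11573)) = -433845 + (-42 - 372017988/133934329) = -433845 - 5997259806/133934329 = -58112736224811/133934329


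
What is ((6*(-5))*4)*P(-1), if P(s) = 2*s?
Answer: 240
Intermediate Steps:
((6*(-5))*4)*P(-1) = ((6*(-5))*4)*(2*(-1)) = -30*4*(-2) = -120*(-2) = 240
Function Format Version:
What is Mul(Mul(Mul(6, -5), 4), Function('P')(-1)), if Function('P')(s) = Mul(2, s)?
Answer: 240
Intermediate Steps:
Mul(Mul(Mul(6, -5), 4), Function('P')(-1)) = Mul(Mul(Mul(6, -5), 4), Mul(2, -1)) = Mul(Mul(-30, 4), -2) = Mul(-120, -2) = 240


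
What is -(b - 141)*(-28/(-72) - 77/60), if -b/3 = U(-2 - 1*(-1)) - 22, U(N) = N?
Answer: -322/5 ≈ -64.400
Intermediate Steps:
b = 69 (b = -3*((-2 - 1*(-1)) - 22) = -3*((-2 + 1) - 22) = -3*(-1 - 22) = -3*(-23) = 69)
-(b - 141)*(-28/(-72) - 77/60) = -(69 - 141)*(-28/(-72) - 77/60) = -(-72)*(-28*(-1/72) - 77*1/60) = -(-72)*(7/18 - 77/60) = -(-72)*(-161)/180 = -1*322/5 = -322/5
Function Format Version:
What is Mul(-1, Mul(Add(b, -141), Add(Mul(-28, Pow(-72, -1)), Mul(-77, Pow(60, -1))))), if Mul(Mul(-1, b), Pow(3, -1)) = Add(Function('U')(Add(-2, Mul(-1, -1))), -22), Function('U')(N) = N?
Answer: Rational(-322, 5) ≈ -64.400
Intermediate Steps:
b = 69 (b = Mul(-3, Add(Add(-2, Mul(-1, -1)), -22)) = Mul(-3, Add(Add(-2, 1), -22)) = Mul(-3, Add(-1, -22)) = Mul(-3, -23) = 69)
Mul(-1, Mul(Add(b, -141), Add(Mul(-28, Pow(-72, -1)), Mul(-77, Pow(60, -1))))) = Mul(-1, Mul(Add(69, -141), Add(Mul(-28, Pow(-72, -1)), Mul(-77, Pow(60, -1))))) = Mul(-1, Mul(-72, Add(Mul(-28, Rational(-1, 72)), Mul(-77, Rational(1, 60))))) = Mul(-1, Mul(-72, Add(Rational(7, 18), Rational(-77, 60)))) = Mul(-1, Mul(-72, Rational(-161, 180))) = Mul(-1, Rational(322, 5)) = Rational(-322, 5)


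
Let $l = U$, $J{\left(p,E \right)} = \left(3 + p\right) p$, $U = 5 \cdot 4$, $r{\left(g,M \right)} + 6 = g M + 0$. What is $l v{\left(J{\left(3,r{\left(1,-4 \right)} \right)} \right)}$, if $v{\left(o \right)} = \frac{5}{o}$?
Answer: $\frac{50}{9} \approx 5.5556$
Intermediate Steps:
$r{\left(g,M \right)} = -6 + M g$ ($r{\left(g,M \right)} = -6 + \left(g M + 0\right) = -6 + \left(M g + 0\right) = -6 + M g$)
$U = 20$
$J{\left(p,E \right)} = p \left(3 + p\right)$
$l = 20$
$l v{\left(J{\left(3,r{\left(1,-4 \right)} \right)} \right)} = 20 \frac{5}{3 \left(3 + 3\right)} = 20 \frac{5}{3 \cdot 6} = 20 \cdot \frac{5}{18} = \frac{50}{9}$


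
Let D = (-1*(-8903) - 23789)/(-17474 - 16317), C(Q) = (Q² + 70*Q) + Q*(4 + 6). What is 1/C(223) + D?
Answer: 1005865925/2283224079 ≈ 0.44055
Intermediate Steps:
C(Q) = Q² + 80*Q (C(Q) = (Q² + 70*Q) + Q*10 = (Q² + 70*Q) + 10*Q = Q² + 80*Q)
D = 14886/33791 (D = (8903 - 23789)/(-33791) = -14886*(-1/33791) = 14886/33791 ≈ 0.44053)
1/C(223) + D = 1/(223*(80 + 223)) + 14886/33791 = 1/(223*303) + 14886/33791 = 1/67569 + 14886/33791 = 1005865925/2283224079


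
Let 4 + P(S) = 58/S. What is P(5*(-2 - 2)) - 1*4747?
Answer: -47539/10 ≈ -4753.9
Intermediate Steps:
P(S) = -4 + 58/S
P(5*(-2 - 2)) - 1*4747 = (-4 + 58/((5*(-2 - 2)))) - 1*4747 = (-4 + 58/((5*(-4)))) - 4747 = (-4 + 58/(-20)) - 4747 = (-4 + 58*(-1/20)) - 4747 = (-4 - 29/10) - 4747 = -69/10 - 4747 = -47539/10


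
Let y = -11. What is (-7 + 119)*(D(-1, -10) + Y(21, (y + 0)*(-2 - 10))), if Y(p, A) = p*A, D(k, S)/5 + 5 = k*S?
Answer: 313264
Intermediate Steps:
D(k, S) = -25 + 5*S*k (D(k, S) = -25 + 5*(k*S) = -25 + 5*(S*k) = -25 + 5*S*k)
Y(p, A) = A*p
(-7 + 119)*(D(-1, -10) + Y(21, (y + 0)*(-2 - 10))) = (-7 + 119)*((-25 + 5*(-10)*(-1)) + ((-11 + 0)*(-2 - 10))*21) = 112*((-25 + 50) - 11*(-12)*21) = 112*(25 + 132*21) = 112*(25 + 2772) = 112*2797 = 313264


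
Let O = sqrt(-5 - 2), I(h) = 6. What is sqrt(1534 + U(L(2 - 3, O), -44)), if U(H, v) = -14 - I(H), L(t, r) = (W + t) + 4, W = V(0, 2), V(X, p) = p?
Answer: sqrt(1514) ≈ 38.910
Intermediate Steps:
W = 2
O = I*sqrt(7) (O = sqrt(-7) = I*sqrt(7) ≈ 2.6458*I)
L(t, r) = 6 + t (L(t, r) = (2 + t) + 4 = 6 + t)
U(H, v) = -20 (U(H, v) = -14 - 1*6 = -14 - 6 = -20)
sqrt(1534 + U(L(2 - 3, O), -44)) = sqrt(1534 - 20) = sqrt(1514)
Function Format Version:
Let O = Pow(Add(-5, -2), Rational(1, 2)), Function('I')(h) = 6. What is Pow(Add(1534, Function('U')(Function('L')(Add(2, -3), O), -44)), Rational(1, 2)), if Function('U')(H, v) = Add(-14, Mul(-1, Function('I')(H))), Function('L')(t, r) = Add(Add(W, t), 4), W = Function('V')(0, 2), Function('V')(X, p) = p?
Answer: Pow(1514, Rational(1, 2)) ≈ 38.910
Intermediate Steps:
W = 2
O = Mul(I, Pow(7, Rational(1, 2))) (O = Pow(-7, Rational(1, 2)) = Mul(I, Pow(7, Rational(1, 2))) ≈ Mul(2.6458, I))
Function('L')(t, r) = Add(6, t) (Function('L')(t, r) = Add(Add(2, t), 4) = Add(6, t))
Function('U')(H, v) = -20 (Function('U')(H, v) = Add(-14, Mul(-1, 6)) = Add(-14, -6) = -20)
Pow(Add(1534, Function('U')(Function('L')(Add(2, -3), O), -44)), Rational(1, 2)) = Pow(Add(1534, -20), Rational(1, 2)) = Pow(1514, Rational(1, 2))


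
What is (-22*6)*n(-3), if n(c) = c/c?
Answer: -132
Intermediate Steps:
n(c) = 1
(-22*6)*n(-3) = -22*6*1 = -132*1 = -132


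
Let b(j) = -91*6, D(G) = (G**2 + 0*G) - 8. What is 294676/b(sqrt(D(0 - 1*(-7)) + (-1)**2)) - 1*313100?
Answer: -85623638/273 ≈ -3.1364e+5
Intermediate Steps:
D(G) = -8 + G**2 (D(G) = (G**2 + 0) - 8 = G**2 - 8 = -8 + G**2)
b(j) = -546
294676/b(sqrt(D(0 - 1*(-7)) + (-1)**2)) - 1*313100 = 294676/(-546) - 1*313100 = 294676*(-1/546) - 313100 = -147338/273 - 313100 = -85623638/273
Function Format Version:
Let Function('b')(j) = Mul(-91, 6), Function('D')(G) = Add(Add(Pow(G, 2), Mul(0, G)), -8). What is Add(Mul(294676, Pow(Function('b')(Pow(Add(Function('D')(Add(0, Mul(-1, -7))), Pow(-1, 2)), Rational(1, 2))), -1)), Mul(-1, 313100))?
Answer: Rational(-85623638, 273) ≈ -3.1364e+5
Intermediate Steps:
Function('D')(G) = Add(-8, Pow(G, 2)) (Function('D')(G) = Add(Add(Pow(G, 2), 0), -8) = Add(Pow(G, 2), -8) = Add(-8, Pow(G, 2)))
Function('b')(j) = -546
Add(Mul(294676, Pow(Function('b')(Pow(Add(Function('D')(Add(0, Mul(-1, -7))), Pow(-1, 2)), Rational(1, 2))), -1)), Mul(-1, 313100)) = Add(Mul(294676, Pow(-546, -1)), Mul(-1, 313100)) = Add(Mul(294676, Rational(-1, 546)), -313100) = Add(Rational(-147338, 273), -313100) = Rational(-85623638, 273)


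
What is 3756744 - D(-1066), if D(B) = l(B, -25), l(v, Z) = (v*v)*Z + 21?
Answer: 32165623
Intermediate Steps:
l(v, Z) = 21 + Z*v² (l(v, Z) = v²*Z + 21 = Z*v² + 21 = 21 + Z*v²)
D(B) = 21 - 25*B²
3756744 - D(-1066) = 3756744 - (21 - 25*(-1066)²) = 3756744 - (21 - 25*1136356) = 3756744 - (21 - 28408900) = 3756744 - 1*(-28408879) = 3756744 + 28408879 = 32165623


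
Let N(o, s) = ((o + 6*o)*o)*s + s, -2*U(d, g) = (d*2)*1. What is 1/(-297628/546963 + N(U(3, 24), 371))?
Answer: 546963/12986791844 ≈ 4.2117e-5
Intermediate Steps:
U(d, g) = -d (U(d, g) = -d*2/2 = -2*d/2 = -d)
N(o, s) = s + 7*s*o² (N(o, s) = ((7*o)*o)*s + s = (7*o²)*s + s = 7*s*o² + s = s + 7*s*o²)
1/(-297628/546963 + N(U(3, 24), 371)) = 1/(-297628/546963 + 371*(1 + 7*(-1*3)²)) = 1/(-297628*1/546963 + 371*(1 + 7*(-3)²)) = 1/(-297628/546963 + 371*(1 + 7*9)) = 1/(-297628/546963 + 371*(1 + 63)) = 1/(-297628/546963 + 371*64) = 1/(-297628/546963 + 23744) = 1/(12986791844/546963) = 546963/12986791844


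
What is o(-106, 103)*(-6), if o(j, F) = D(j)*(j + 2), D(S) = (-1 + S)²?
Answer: 7144176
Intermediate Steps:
o(j, F) = (-1 + j)²*(2 + j) (o(j, F) = (-1 + j)²*(j + 2) = (-1 + j)²*(2 + j))
o(-106, 103)*(-6) = ((-1 - 106)²*(2 - 106))*(-6) = ((-107)²*(-104))*(-6) = (11449*(-104))*(-6) = -1190696*(-6) = 7144176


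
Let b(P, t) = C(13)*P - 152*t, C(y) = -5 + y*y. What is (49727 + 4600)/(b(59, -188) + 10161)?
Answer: 54327/48413 ≈ 1.1222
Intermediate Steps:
C(y) = -5 + y**2
b(P, t) = -152*t + 164*P (b(P, t) = (-5 + 13**2)*P - 152*t = (-5 + 169)*P - 152*t = 164*P - 152*t = -152*t + 164*P)
(49727 + 4600)/(b(59, -188) + 10161) = (49727 + 4600)/((-152*(-188) + 164*59) + 10161) = 54327/((28576 + 9676) + 10161) = 54327/(38252 + 10161) = 54327/48413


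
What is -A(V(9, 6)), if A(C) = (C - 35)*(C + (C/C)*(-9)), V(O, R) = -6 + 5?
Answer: -360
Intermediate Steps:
V(O, R) = -1
A(C) = (-35 + C)*(-9 + C) (A(C) = (-35 + C)*(C + 1*(-9)) = (-35 + C)*(C - 9) = (-35 + C)*(-9 + C))
-A(V(9, 6)) = -(315 + (-1)² - 44*(-1)) = -(315 + 1 + 44) = -1*360 = -360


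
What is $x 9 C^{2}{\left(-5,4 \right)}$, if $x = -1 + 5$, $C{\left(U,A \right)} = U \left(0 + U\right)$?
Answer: $22500$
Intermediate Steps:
$C{\left(U,A \right)} = U^{2}$ ($C{\left(U,A \right)} = U U = U^{2}$)
$x = 4$
$x 9 C^{2}{\left(-5,4 \right)} = 4 \cdot 9 \left(\left(-5\right)^{2}\right)^{2} = 36 \cdot 25^{2} = 36 \cdot 625 = 22500$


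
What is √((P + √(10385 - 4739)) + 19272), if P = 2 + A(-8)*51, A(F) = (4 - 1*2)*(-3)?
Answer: √(18968 + √5646) ≈ 138.00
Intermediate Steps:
A(F) = -6 (A(F) = (4 - 2)*(-3) = 2*(-3) = -6)
P = -304 (P = 2 - 6*51 = 2 - 306 = -304)
√((P + √(10385 - 4739)) + 19272) = √((-304 + √(10385 - 4739)) + 19272) = √((-304 + √5646) + 19272) = √(18968 + √5646)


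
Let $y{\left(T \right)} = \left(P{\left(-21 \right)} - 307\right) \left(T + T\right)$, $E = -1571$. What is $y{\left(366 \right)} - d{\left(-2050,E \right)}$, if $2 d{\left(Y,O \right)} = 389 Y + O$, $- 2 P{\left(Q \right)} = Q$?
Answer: $\frac{364945}{2} \approx 1.8247 \cdot 10^{5}$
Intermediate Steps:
$P{\left(Q \right)} = - \frac{Q}{2}$
$d{\left(Y,O \right)} = \frac{O}{2} + \frac{389 Y}{2}$ ($d{\left(Y,O \right)} = \frac{389 Y + O}{2} = \frac{O + 389 Y}{2} = \frac{O}{2} + \frac{389 Y}{2}$)
$y{\left(T \right)} = - 593 T$ ($y{\left(T \right)} = \left(\left(- \frac{1}{2}\right) \left(-21\right) - 307\right) \left(T + T\right) = \left(\frac{21}{2} - 307\right) 2 T = - \frac{593 \cdot 2 T}{2} = - 593 T$)
$y{\left(366 \right)} - d{\left(-2050,E \right)} = \left(-593\right) 366 - \left(\frac{1}{2} \left(-1571\right) + \frac{389}{2} \left(-2050\right)\right) = -217038 - \left(- \frac{1571}{2} - 398725\right) = -217038 - - \frac{799021}{2} = -217038 + \frac{799021}{2} = \frac{364945}{2}$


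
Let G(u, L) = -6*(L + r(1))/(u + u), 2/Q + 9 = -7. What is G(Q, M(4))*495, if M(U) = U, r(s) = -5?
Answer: -11880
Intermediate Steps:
Q = -1/8 (Q = 2/(-9 - 7) = 2/(-16) = 2*(-1/16) = -1/8 ≈ -0.12500)
G(u, L) = -3*(-5 + L)/u (G(u, L) = -6*(L - 5)/(u + u) = -6*(-5 + L)/(2*u) = -6*(-5 + L)*1/(2*u) = -3*(-5 + L)/u)
G(Q, M(4))*495 = (3*(5 - 1*4)/(-1/8))*495 = (3*(-8)*(5 - 4))*495 = (3*(-8)*1)*495 = -24*495 = -11880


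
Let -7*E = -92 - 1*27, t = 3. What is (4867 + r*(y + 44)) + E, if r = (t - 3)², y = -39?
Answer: 4884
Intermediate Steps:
r = 0 (r = (3 - 3)² = 0² = 0)
E = 17 (E = -(-92 - 1*27)/7 = -(-92 - 27)/7 = -⅐*(-119) = 17)
(4867 + r*(y + 44)) + E = (4867 + 0*(-39 + 44)) + 17 = (4867 + 0*5) + 17 = (4867 + 0) + 17 = 4867 + 17 = 4884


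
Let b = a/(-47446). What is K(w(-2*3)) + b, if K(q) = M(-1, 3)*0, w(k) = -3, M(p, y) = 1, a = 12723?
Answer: -12723/47446 ≈ -0.26816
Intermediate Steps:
K(q) = 0 (K(q) = 1*0 = 0)
b = -12723/47446 (b = 12723/(-47446) = 12723*(-1/47446) = -12723/47446 ≈ -0.26816)
K(w(-2*3)) + b = 0 - 12723/47446 = -12723/47446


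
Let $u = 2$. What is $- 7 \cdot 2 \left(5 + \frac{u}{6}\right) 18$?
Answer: $-1344$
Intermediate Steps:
$- 7 \cdot 2 \left(5 + \frac{u}{6}\right) 18 = - 7 \cdot 2 \left(5 + \frac{2}{6}\right) 18 = - 7 \cdot 2 \left(5 + 2 \cdot \frac{1}{6}\right) 18 = - 7 \cdot 2 \left(5 + \frac{1}{3}\right) 18 = - 7 \cdot 2 \cdot \frac{16}{3} \cdot 18 = \left(-7\right) \frac{32}{3} \cdot 18 = \left(- \frac{224}{3}\right) 18 = -1344$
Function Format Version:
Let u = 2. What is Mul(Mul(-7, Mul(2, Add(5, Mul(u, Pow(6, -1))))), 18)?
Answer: -1344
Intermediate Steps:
Mul(Mul(-7, Mul(2, Add(5, Mul(u, Pow(6, -1))))), 18) = Mul(Mul(-7, Mul(2, Add(5, Mul(2, Pow(6, -1))))), 18) = Mul(Mul(-7, Mul(2, Add(5, Mul(2, Rational(1, 6))))), 18) = Mul(Mul(-7, Mul(2, Add(5, Rational(1, 3)))), 18) = Mul(Mul(-7, Mul(2, Rational(16, 3))), 18) = Mul(Mul(-7, Rational(32, 3)), 18) = Mul(Rational(-224, 3), 18) = -1344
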